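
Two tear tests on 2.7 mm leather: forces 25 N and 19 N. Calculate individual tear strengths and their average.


Tear 1 = 25 / 2.7 = 9.3 N/mm
Tear 2 = 19 / 2.7 = 7.0 N/mm
Average = (9.3 + 7.0) / 2 = 8.2 N/mm


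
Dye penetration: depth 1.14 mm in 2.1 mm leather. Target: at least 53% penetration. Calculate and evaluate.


Penetration = 1.14 / 2.1 x 100 = 54.3%
Target: 53%
Meets target: Yes


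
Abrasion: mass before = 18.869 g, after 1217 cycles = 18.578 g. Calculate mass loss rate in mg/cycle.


0.239 mg/cycle


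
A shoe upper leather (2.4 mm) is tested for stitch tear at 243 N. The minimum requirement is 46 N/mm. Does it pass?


STS = 243 / 2.4 = 101.3 N/mm
Minimum required: 46 N/mm
Passes: Yes


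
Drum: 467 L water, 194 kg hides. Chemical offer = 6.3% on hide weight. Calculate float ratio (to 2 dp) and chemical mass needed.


Float ratio = 467 / 194 = 2.41
Chemical = 194 x 6.3 / 100 = 12.222 kg


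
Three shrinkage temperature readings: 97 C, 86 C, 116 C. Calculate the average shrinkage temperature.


Average = (97 + 86 + 116) / 3
Average = 299 / 3 = 99.7 C


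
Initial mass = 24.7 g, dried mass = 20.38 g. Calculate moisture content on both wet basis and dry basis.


Wet basis = 17.5%
Dry basis = 21.2%

Moisture lost = 24.7 - 20.38 = 4.32 g
Wet basis MC = 4.32 / 24.7 x 100 = 17.5%
Dry basis MC = 4.32 / 20.38 x 100 = 21.2%


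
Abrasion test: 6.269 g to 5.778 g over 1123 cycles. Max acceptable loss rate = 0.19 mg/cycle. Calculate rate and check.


Rate = 0.437 mg/cycle
Passes: No


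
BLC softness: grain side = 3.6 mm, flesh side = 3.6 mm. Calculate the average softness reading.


Average = (3.6 + 3.6) / 2
Average = 3.60 mm


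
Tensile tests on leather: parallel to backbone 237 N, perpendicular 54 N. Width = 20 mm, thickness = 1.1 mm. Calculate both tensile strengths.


Area = 20 x 1.1 = 22.0 mm^2
TS (parallel) = 237 / 22.0 = 10.77 N/mm^2
TS (perpendicular) = 54 / 22.0 = 2.45 N/mm^2


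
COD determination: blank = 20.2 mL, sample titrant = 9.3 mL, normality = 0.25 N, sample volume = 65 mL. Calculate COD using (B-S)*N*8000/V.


335.4 mg/L

COD = (20.2 - 9.3) x 0.25 x 8000 / 65
COD = 10.9 x 0.25 x 8000 / 65
COD = 335.4 mg/L


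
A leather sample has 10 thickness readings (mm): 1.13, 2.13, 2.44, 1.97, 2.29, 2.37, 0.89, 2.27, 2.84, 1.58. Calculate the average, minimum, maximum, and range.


Sum = 19.91
Average = 19.91 / 10 = 1.99 mm
Minimum = 0.89 mm
Maximum = 2.84 mm
Range = 2.84 - 0.89 = 1.95 mm


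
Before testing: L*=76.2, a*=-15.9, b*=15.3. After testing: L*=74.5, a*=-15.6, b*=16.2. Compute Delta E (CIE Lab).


dL = 74.5 - 76.2 = -1.7
da = -15.6 - (-15.9) = 0.3
db = 16.2 - 15.3 = 0.9
dE = sqrt((-1.7)^2 + (0.3)^2 + (0.9)^2) = 1.95


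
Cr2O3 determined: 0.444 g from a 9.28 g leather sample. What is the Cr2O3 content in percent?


4.78%


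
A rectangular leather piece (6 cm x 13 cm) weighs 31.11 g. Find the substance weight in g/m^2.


Area = 6 x 13 = 78 cm^2
SW = 31.11 / 78 x 10000 = 3988.5 g/m^2


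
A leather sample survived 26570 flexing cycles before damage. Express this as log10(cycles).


log10(26570) = 4.42


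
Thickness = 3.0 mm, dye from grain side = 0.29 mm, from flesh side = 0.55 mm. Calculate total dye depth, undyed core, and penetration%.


Total dyed = 0.84 mm
Undyed core = 2.16 mm
Penetration = 28.0%

Total dyed = 0.29 + 0.55 = 0.84 mm
Undyed core = 3.0 - 0.84 = 2.16 mm
Penetration = 0.84 / 3.0 x 100 = 28.0%


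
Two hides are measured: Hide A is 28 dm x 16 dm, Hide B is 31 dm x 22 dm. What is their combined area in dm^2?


Hide A area = 28 x 16 = 448 dm^2
Hide B area = 31 x 22 = 682 dm^2
Total = 448 + 682 = 1130 dm^2


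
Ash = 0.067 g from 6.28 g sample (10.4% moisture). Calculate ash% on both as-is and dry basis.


As-is ash% = 0.067 / 6.28 x 100 = 1.07%
Dry mass = 6.28 x (100 - 10.4) / 100 = 5.62688 g
Dry-basis ash% = 0.067 / 5.62688 x 100 = 1.19%


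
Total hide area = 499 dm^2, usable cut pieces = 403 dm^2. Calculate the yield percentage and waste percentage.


Yield = 80.8%
Waste = 19.2%

Yield = 403 / 499 x 100 = 80.8%
Waste = 499 - 403 = 96 dm^2
Waste% = 100 - 80.8 = 19.2%


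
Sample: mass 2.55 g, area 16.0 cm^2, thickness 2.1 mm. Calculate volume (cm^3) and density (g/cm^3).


Volume = 3.360 cm^3
Density = 0.759 g/cm^3


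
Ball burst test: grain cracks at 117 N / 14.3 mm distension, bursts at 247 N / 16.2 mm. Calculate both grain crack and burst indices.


Crack index = 117 / 14.3 = 8.2 N/mm
Burst index = 247 / 16.2 = 15.2 N/mm


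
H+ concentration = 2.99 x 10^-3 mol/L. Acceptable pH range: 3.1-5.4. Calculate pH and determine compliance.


pH = 2.52
Compliant: No


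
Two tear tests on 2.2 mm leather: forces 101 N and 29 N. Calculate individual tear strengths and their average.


Tear 1 = 101 / 2.2 = 45.9 N/mm
Tear 2 = 29 / 2.2 = 13.2 N/mm
Average = (45.9 + 13.2) / 2 = 29.6 N/mm


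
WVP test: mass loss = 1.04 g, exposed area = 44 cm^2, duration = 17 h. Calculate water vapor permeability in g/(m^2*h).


13.90 g/(m^2*h)

WVP = mass_loss / (area x time) x 10000
WVP = 1.04 / (44 x 17) x 10000
WVP = 1.04 / 748 x 10000 = 13.90 g/(m^2*h)


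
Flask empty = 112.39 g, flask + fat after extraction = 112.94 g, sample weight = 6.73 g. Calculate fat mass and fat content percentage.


Fat mass = 0.55 g
Fat content = 8.2%

Fat mass = 112.94 - 112.39 = 0.55 g
Fat% = 0.55 / 6.73 x 100 = 8.2%


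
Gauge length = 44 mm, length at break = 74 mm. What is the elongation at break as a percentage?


68.2%

Extension = 74 - 44 = 30 mm
Elongation = 30 / 44 x 100 = 68.2%


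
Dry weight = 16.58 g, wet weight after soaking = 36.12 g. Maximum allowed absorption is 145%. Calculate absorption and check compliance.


Absorption = 117.9%
Compliant: Yes

WA = (36.12 - 16.58) / 16.58 x 100 = 117.9%
Maximum allowed: 145%
Compliant: Yes


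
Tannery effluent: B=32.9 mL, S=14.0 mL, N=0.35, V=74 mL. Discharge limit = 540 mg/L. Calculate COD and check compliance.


COD = (32.9 - 14.0) x 0.35 x 8000 / 74 = 715.1 mg/L
Limit: 540 mg/L
Compliant: No


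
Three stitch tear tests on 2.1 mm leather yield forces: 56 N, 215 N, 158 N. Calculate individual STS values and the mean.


STS1 = 26.7 N/mm
STS2 = 102.4 N/mm
STS3 = 75.2 N/mm
Mean = 68.1 N/mm


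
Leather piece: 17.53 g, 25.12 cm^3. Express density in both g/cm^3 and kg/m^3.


0.698 g/cm^3
698 kg/m^3


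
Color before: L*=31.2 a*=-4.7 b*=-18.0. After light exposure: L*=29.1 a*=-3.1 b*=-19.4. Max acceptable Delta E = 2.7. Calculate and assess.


dL = -2.1, da = 1.6, db = -1.4
dE = sqrt((-2.1)^2 + (1.6)^2 + (-1.4)^2) = 2.99
Max = 2.7
Passes: No


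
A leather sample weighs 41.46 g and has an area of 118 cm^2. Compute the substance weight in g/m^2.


Substance weight = mass / area x 10000
SW = 41.46 / 118 x 10000
SW = 3513.6 g/m^2


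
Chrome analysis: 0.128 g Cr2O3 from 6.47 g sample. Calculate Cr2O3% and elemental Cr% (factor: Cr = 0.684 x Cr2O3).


Cr2O3 = 1.98%
Cr = 1.35%

Cr2O3% = 0.128 / 6.47 x 100 = 1.98%
Cr% = 1.98 x 0.684 = 1.35%


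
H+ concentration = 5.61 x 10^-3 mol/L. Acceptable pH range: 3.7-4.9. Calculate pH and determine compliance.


pH = 2.25
Compliant: No

pH = -log10(5.61 x 10^-3) = 2.25
Range: 3.7 to 4.9
Compliant: No


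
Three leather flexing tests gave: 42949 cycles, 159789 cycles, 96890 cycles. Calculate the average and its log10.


Average = 99876 cycles
log10 = 5.00

Average = (42949 + 159789 + 96890) / 3 = 99876 cycles
log10(99876) = 5.00


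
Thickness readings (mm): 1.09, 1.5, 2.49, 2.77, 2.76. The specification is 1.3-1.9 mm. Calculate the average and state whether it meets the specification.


Average = 2.12 mm
Within specification: No


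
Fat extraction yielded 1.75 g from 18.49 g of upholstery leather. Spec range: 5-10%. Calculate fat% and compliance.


Fat% = 1.75 / 18.49 x 100 = 9.5%
Spec range: 5-10%
Compliant: Yes


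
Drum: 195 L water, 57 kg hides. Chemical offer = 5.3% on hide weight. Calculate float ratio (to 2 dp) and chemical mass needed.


Float ratio = 3.42
Chemical needed = 3.021 kg


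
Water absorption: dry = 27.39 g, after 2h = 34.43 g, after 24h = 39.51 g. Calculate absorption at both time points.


2h absorption = 25.7%
24h absorption = 44.2%

WA (2h) = (34.43 - 27.39) / 27.39 x 100 = 25.7%
WA (24h) = (39.51 - 27.39) / 27.39 x 100 = 44.2%


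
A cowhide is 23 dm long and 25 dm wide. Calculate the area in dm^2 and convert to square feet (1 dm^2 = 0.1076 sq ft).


Area = 23 x 25 = 575 dm^2
Conversion: 575 x 0.1076 = 61.87 sq ft


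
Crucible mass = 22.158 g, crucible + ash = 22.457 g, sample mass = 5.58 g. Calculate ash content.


Ash mass = 0.299 g
Ash content = 5.36%


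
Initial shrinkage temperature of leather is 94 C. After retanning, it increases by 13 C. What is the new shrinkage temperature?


107 C


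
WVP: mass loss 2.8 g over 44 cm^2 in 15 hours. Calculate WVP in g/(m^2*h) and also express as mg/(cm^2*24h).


WVP = 42.42 g/(m^2*h)
Daily rate = 101.82 mg/(cm^2*24h)

WVP = 2.8 / (44 x 15) x 10000 = 42.42 g/(m^2*h)
Mass loss in mg = 2.8 x 1000 = 2800 mg
Per cm^2 per 24h in mg: 2800 x 24 / (44 x 15) = 67200 / 660 = 101.82 mg/(cm^2*24h)


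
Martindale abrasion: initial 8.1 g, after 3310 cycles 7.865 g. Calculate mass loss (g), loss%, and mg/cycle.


Loss = 8.1 - 7.865 = 0.235 g
Loss% = 0.235 / 8.1 x 100 = 2.90%
Rate = 0.235 / 3310 x 1000 = 0.071 mg/cycle


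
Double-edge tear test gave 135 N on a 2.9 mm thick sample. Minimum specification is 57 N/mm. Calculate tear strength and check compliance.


Tear strength = 135 / 2.9 = 46.6 N/mm
Required minimum = 57 N/mm
Compliant: No


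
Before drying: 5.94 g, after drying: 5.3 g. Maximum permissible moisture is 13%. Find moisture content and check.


Moisture content = 10.8%
Acceptable: Yes


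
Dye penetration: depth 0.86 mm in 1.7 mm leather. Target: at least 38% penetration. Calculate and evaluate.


Penetration = 50.6%
Meets target: Yes

Penetration = 0.86 / 1.7 x 100 = 50.6%
Target: 38%
Meets target: Yes


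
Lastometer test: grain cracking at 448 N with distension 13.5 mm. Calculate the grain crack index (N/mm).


Grain crack index = force / distension
Index = 448 / 13.5 = 33.2 N/mm


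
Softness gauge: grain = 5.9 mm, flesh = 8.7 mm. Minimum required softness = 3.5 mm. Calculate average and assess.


Average softness = 7.30 mm
Meets requirement: Yes

Average = (5.9 + 8.7) / 2 = 7.30 mm
Minimum = 3.5 mm
Meets requirement: Yes


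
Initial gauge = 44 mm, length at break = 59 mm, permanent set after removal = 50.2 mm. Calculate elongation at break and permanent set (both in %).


Elongation at break = 34.1%
Permanent set = 14.1%


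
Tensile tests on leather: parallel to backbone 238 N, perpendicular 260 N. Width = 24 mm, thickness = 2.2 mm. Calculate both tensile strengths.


Area = 24 x 2.2 = 52.8 mm^2
TS (parallel) = 238 / 52.8 = 4.51 N/mm^2
TS (perpendicular) = 260 / 52.8 = 4.92 N/mm^2


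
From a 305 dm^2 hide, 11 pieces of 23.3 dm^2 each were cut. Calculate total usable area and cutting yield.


Total usable = 11 x 23.3 = 256.3 dm^2
Yield = 256.3 / 305 x 100 = 84.0%


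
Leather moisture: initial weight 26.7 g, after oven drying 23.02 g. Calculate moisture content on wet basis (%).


13.8%

Moisture = 26.7 - 23.02 = 3.68 g
MC = 3.68 / 26.7 x 100 = 13.8%


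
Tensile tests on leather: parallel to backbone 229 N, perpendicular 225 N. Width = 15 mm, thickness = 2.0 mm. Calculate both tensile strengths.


Parallel = 7.63 N/mm^2
Perpendicular = 7.50 N/mm^2


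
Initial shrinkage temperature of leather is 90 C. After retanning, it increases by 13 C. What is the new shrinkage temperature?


103 C


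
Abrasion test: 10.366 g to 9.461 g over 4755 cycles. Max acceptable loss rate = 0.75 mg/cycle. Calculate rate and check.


Rate = 0.190 mg/cycle
Passes: Yes

Loss = 10.366 - 9.461 = 0.905 g
Rate = 0.905 g / 4755 cycles x 1000 = 0.190 mg/cycle
Max = 0.75 mg/cycle
Passes: Yes


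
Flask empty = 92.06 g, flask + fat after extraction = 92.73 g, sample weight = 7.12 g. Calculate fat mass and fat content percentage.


Fat mass = 92.73 - 92.06 = 0.67 g
Fat% = 0.67 / 7.12 x 100 = 9.4%


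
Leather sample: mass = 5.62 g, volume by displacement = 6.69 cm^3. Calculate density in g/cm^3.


Density = mass / volume
Density = 5.62 / 6.69 = 0.840 g/cm^3


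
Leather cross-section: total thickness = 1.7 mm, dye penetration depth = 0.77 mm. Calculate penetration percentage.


Penetration% = 0.77 / 1.7 x 100
Penetration = 45.3%


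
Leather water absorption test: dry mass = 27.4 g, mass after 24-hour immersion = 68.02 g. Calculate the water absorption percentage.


Water absorbed = 68.02 - 27.4 = 40.62 g
WA% = 40.62 / 27.4 x 100 = 148.2%


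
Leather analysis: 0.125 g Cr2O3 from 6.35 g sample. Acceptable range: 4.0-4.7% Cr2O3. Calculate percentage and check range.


Cr2O3% = 0.125 / 6.35 x 100 = 1.97%
Acceptable range: 4.0 to 4.7%
Within range: No


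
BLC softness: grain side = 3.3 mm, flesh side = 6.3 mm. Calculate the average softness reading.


4.80 mm

Average = (3.3 + 6.3) / 2
Average = 4.80 mm


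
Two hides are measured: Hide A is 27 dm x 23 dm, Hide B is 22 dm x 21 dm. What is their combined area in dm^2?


1083 dm^2

Hide A area = 27 x 23 = 621 dm^2
Hide B area = 22 x 21 = 462 dm^2
Total = 621 + 462 = 1083 dm^2


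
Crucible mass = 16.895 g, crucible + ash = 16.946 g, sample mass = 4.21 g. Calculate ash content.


Ash mass = 16.946 - 16.895 = 0.051 g
Ash% = 0.051 / 4.21 x 100 = 1.21%


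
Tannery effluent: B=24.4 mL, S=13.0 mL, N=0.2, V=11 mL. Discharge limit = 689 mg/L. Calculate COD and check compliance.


COD = 1658.2 mg/L
Compliant: No


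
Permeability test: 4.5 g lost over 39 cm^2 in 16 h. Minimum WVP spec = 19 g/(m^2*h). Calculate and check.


WVP = 4.5 / (39 x 16) x 10000 = 72.12 g/(m^2*h)
Minimum: 19 g/(m^2*h)
Meets spec: Yes


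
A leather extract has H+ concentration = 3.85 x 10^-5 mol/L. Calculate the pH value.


pH = -log10[H+]
pH = -log10(3.85 x 10^-5) = 4.41


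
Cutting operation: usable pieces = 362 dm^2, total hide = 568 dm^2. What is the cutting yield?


63.7%


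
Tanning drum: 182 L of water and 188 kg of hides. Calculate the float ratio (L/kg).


Float ratio = water / hide weight
Ratio = 182 / 188 = 1.0


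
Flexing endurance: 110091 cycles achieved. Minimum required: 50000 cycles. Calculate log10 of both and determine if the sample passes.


Achieved: log10 = 5.04
Required: log10 = 4.70
Passes: Yes


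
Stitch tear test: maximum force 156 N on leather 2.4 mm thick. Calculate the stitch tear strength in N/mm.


Stitch tear strength = force / thickness
STS = 156 / 2.4 = 65.0 N/mm


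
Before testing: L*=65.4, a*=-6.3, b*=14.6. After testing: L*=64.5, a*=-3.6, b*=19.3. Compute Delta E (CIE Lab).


Delta E = 5.49

dL = 64.5 - 65.4 = -0.9
da = -3.6 - (-6.3) = 2.7
db = 19.3 - 14.6 = 4.7
dE = sqrt((-0.9)^2 + (2.7)^2 + (4.7)^2) = 5.49


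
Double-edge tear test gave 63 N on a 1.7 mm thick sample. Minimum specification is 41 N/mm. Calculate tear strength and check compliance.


Tear strength = 63 / 1.7 = 37.1 N/mm
Required minimum = 41 N/mm
Compliant: No


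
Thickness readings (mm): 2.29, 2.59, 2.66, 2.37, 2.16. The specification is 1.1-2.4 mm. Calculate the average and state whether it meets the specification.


Sum = 12.07
Average = 12.07 / 5 = 2.41 mm
Specification range: 1.1 to 2.4 mm
Within spec: No


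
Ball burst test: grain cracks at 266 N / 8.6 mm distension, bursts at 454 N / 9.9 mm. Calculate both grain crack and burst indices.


Crack index = 266 / 8.6 = 30.9 N/mm
Burst index = 454 / 9.9 = 45.9 N/mm


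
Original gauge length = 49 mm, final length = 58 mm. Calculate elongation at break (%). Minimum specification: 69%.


Elongation = 18.4%
Meets spec: No

Extension = 58 - 49 = 9 mm
Elongation = 9 / 49 x 100 = 18.4%
Minimum required: 69%
Meets specification: No


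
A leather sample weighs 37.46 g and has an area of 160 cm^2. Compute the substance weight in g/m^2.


2341.3 g/m^2

Substance weight = mass / area x 10000
SW = 37.46 / 160 x 10000
SW = 2341.3 g/m^2


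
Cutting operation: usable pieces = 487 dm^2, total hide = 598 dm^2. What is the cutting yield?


81.4%

Yield = usable / total x 100
Yield = 487 / 598 x 100 = 81.4%


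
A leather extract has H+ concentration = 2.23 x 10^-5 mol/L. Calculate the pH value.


pH = 4.65

pH = -log10[H+]
pH = -log10(2.23 x 10^-5) = 4.65


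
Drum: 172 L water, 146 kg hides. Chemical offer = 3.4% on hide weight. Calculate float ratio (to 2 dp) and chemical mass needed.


Float ratio = 172 / 146 = 1.18
Chemical = 146 x 3.4 / 100 = 4.964 kg


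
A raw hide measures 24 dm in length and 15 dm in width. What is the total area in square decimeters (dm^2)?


Area = length x width
Area = 24 x 15 = 360 dm^2


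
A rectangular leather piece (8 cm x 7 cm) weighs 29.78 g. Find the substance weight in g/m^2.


5317.9 g/m^2


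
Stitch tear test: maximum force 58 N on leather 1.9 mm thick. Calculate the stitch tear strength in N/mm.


30.5 N/mm

Stitch tear strength = force / thickness
STS = 58 / 1.9 = 30.5 N/mm


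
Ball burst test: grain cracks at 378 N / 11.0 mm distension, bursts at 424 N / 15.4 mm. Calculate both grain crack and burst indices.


Crack index = 34.4 N/mm
Burst index = 27.5 N/mm


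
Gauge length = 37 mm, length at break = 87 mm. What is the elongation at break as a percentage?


135.1%

Extension = 87 - 37 = 50 mm
Elongation = 50 / 37 x 100 = 135.1%


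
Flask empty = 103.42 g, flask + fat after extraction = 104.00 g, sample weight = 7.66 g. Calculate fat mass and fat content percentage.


Fat mass = 104.00 - 103.42 = 0.58 g
Fat% = 0.58 / 7.66 x 100 = 7.6%


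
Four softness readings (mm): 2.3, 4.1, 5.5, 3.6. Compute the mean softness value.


Sum = 2.3 + 4.1 + 5.5 + 3.6
Mean = 15.5 / 4 = 3.88 mm


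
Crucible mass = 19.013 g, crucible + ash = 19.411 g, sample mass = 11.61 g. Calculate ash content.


Ash mass = 19.411 - 19.013 = 0.398 g
Ash% = 0.398 / 11.61 x 100 = 3.43%


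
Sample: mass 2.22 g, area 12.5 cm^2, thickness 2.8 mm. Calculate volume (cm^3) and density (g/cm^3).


Volume = 3.500 cm^3
Density = 0.634 g/cm^3


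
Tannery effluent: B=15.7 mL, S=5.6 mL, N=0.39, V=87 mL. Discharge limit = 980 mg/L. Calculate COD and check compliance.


COD = (15.7 - 5.6) x 0.39 x 8000 / 87 = 362.2 mg/L
Limit: 980 mg/L
Compliant: Yes


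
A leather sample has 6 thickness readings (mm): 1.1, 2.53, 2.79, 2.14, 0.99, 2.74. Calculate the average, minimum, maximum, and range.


Sum = 12.29
Average = 12.29 / 6 = 2.05 mm
Minimum = 0.99 mm
Maximum = 2.79 mm
Range = 2.79 - 0.99 = 1.80 mm


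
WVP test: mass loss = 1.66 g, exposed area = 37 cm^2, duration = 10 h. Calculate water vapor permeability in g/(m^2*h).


44.86 g/(m^2*h)

WVP = mass_loss / (area x time) x 10000
WVP = 1.66 / (37 x 10) x 10000
WVP = 1.66 / 370 x 10000 = 44.86 g/(m^2*h)


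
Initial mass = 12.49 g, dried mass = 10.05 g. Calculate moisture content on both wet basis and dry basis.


Moisture lost = 12.49 - 10.05 = 2.44 g
Wet basis MC = 2.44 / 12.49 x 100 = 19.5%
Dry basis MC = 2.44 / 10.05 x 100 = 24.3%


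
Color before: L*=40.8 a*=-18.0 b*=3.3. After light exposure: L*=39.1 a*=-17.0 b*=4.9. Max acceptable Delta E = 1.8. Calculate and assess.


dL = -1.7, da = 1.0, db = 1.6
dE = sqrt((-1.7)^2 + (1.0)^2 + (1.6)^2) = 2.54
Max = 1.8
Passes: No


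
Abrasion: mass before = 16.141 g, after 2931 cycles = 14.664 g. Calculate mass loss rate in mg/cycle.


0.504 mg/cycle

Mass loss = 16.141 - 14.664 = 1.477 g
Rate = 1.477 / 2931 x 1000 = 0.504 mg/cycle


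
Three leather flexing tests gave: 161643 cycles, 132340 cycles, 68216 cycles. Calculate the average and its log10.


Average = (161643 + 132340 + 68216) / 3 = 120733 cycles
log10(120733) = 5.08


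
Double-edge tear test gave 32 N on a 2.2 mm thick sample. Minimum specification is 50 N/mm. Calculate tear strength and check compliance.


Tear strength = 14.5 N/mm
Compliant: No

Tear strength = 32 / 2.2 = 14.5 N/mm
Required minimum = 50 N/mm
Compliant: No


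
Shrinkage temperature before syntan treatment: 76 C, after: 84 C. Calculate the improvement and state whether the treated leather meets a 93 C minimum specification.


Improvement = 84 - 76 = 8 C
Spec check: 84 C >= 93 C? No


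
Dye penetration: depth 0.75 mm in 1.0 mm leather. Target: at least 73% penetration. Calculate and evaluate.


Penetration = 75.0%
Meets target: Yes

Penetration = 0.75 / 1.0 x 100 = 75.0%
Target: 73%
Meets target: Yes


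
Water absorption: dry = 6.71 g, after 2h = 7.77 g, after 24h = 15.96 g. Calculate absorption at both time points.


WA (2h) = (7.77 - 6.71) / 6.71 x 100 = 15.8%
WA (24h) = (15.96 - 6.71) / 6.71 x 100 = 137.9%


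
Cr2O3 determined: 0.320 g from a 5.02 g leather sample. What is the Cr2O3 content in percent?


6.37%

Cr2O3% = 0.320 / 5.02 x 100
Cr2O3% = 6.37%


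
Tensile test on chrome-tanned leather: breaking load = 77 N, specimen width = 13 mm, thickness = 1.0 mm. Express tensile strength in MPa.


5.92 MPa

Cross-section = 13 x 1.0 = 13.0 mm^2
TS = 77 / 13.0 = 5.92 MPa
(1 N/mm^2 = 1 MPa)


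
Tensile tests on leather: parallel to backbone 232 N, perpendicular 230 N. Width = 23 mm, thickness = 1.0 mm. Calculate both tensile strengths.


Area = 23 x 1.0 = 23.0 mm^2
TS (parallel) = 232 / 23.0 = 10.09 N/mm^2
TS (perpendicular) = 230 / 23.0 = 10.00 N/mm^2


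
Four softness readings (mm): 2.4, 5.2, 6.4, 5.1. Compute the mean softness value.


Sum = 2.4 + 5.2 + 6.4 + 5.1
Mean = 19.1 / 4 = 4.78 mm


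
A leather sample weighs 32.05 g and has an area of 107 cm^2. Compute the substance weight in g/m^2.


2995.3 g/m^2

Substance weight = mass / area x 10000
SW = 32.05 / 107 x 10000
SW = 2995.3 g/m^2


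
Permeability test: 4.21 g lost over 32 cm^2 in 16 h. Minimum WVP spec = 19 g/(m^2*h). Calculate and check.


WVP = 4.21 / (32 x 16) x 10000 = 82.23 g/(m^2*h)
Minimum: 19 g/(m^2*h)
Meets spec: Yes


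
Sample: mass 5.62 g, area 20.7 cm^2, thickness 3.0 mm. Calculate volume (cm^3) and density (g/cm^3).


Volume = 6.210 cm^3
Density = 0.905 g/cm^3

Thickness in cm = 3.0 / 10 = 0.30 cm
Volume = 20.7 x 0.30 = 6.210 cm^3
Density = 5.62 / 6.210 = 0.905 g/cm^3


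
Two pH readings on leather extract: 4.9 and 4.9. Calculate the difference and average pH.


Difference = 0.0
Average pH = 4.90


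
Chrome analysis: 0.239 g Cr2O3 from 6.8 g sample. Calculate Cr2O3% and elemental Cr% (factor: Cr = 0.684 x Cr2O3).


Cr2O3 = 3.51%
Cr = 2.40%

Cr2O3% = 0.239 / 6.8 x 100 = 3.51%
Cr% = 3.51 x 0.684 = 2.40%


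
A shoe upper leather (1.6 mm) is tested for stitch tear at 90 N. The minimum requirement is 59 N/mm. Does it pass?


STS = 56.3 N/mm
Passes: No

STS = 90 / 1.6 = 56.3 N/mm
Minimum required: 59 N/mm
Passes: No


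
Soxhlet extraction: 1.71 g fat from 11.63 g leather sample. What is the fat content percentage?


Fat content = 1.71 / 11.63 x 100
Fat = 14.7%


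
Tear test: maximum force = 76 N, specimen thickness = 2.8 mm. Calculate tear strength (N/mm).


27.1 N/mm


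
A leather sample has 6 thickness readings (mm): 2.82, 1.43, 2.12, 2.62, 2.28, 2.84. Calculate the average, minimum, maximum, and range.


Sum = 14.11
Average = 14.11 / 6 = 2.35 mm
Minimum = 1.43 mm
Maximum = 2.84 mm
Range = 2.84 - 1.43 = 1.41 mm


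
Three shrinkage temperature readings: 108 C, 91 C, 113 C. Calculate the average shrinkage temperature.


Average = (108 + 91 + 113) / 3
Average = 312 / 3 = 104.0 C


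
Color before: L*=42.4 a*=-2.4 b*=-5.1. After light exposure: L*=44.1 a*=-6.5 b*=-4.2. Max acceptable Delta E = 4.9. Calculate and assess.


dL = 1.7, da = -4.1, db = 0.9
dE = sqrt((1.7)^2 + (-4.1)^2 + (0.9)^2) = 4.53
Max = 4.9
Passes: Yes


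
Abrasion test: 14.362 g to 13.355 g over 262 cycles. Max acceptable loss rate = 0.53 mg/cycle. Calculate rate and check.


Loss = 14.362 - 13.355 = 1.007 g
Rate = 1.007 g / 262 cycles x 1000 = 3.844 mg/cycle
Max = 0.53 mg/cycle
Passes: No


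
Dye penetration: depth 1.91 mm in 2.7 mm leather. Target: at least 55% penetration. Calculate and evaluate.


Penetration = 70.7%
Meets target: Yes

Penetration = 1.91 / 2.7 x 100 = 70.7%
Target: 55%
Meets target: Yes


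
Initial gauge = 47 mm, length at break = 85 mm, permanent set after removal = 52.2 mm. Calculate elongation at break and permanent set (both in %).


Elongation at break = (85 - 47) / 47 x 100 = 80.9%
Permanent set = (52.2 - 47) / 47 x 100 = 11.1%


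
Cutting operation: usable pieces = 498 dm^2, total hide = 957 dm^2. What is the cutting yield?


Yield = usable / total x 100
Yield = 498 / 957 x 100 = 52.0%


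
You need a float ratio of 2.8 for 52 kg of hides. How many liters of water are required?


Water = hide weight x target ratio
Water = 52 x 2.8 = 145.6 L


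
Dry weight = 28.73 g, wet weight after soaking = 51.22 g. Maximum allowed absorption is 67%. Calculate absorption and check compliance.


WA = (51.22 - 28.73) / 28.73 x 100 = 78.3%
Maximum allowed: 67%
Compliant: No


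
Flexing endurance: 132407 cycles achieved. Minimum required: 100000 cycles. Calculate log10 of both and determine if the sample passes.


Achieved: log10 = 5.12
Required: log10 = 5.00
Passes: Yes


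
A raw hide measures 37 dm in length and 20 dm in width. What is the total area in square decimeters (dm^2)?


740 dm^2


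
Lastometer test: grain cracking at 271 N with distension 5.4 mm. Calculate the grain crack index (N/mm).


Grain crack index = force / distension
Index = 271 / 5.4 = 50.2 N/mm


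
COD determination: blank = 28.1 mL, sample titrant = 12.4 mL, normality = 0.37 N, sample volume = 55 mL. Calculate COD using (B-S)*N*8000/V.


COD = (28.1 - 12.4) x 0.37 x 8000 / 55
COD = 15.7 x 0.37 x 8000 / 55
COD = 844.9 mg/L


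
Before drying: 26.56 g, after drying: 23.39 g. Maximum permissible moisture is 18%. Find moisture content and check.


Moisture content = 11.9%
Acceptable: Yes

MC = (26.56 - 23.39) / 26.56 x 100 = 11.9%
Maximum: 18%
Acceptable: Yes


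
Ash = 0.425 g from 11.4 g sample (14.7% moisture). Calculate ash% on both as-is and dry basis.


As-is ash% = 0.425 / 11.4 x 100 = 3.73%
Dry mass = 11.4 x (100 - 14.7) / 100 = 9.7242 g
Dry-basis ash% = 0.425 / 9.7242 x 100 = 4.37%


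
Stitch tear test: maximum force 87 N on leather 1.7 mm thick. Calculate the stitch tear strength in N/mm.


Stitch tear strength = force / thickness
STS = 87 / 1.7 = 51.2 N/mm


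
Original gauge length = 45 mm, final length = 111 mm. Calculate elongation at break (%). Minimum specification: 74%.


Extension = 111 - 45 = 66 mm
Elongation = 66 / 45 x 100 = 146.7%
Minimum required: 74%
Meets specification: Yes


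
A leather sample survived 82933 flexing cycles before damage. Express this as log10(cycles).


4.92

log10(82933) = 4.92


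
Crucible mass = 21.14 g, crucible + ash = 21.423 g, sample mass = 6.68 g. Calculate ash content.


Ash mass = 0.283 g
Ash content = 4.24%

Ash mass = 21.423 - 21.14 = 0.283 g
Ash% = 0.283 / 6.68 x 100 = 4.24%


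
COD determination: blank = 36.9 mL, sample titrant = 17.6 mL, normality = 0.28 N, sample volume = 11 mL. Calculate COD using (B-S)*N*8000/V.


COD = (36.9 - 17.6) x 0.28 x 8000 / 11
COD = 19.3 x 0.28 x 8000 / 11
COD = 3930.2 mg/L


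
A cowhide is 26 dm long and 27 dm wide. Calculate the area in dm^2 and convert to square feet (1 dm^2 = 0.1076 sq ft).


Area = 26 x 27 = 702 dm^2
Conversion: 702 x 0.1076 = 75.54 sq ft


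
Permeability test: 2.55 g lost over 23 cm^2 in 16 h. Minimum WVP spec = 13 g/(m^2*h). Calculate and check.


WVP = 2.55 / (23 x 16) x 10000 = 69.29 g/(m^2*h)
Minimum: 13 g/(m^2*h)
Meets spec: Yes


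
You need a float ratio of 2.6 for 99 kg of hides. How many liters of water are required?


257.4 L


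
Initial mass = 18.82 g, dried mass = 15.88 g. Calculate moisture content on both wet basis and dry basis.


Wet basis = 15.6%
Dry basis = 18.5%

Moisture lost = 18.82 - 15.88 = 2.94 g
Wet basis MC = 2.94 / 18.82 x 100 = 15.6%
Dry basis MC = 2.94 / 15.88 x 100 = 18.5%


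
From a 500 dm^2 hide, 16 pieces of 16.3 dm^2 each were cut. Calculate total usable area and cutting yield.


Total usable = 16 x 16.3 = 260.8 dm^2
Yield = 260.8 / 500 x 100 = 52.2%


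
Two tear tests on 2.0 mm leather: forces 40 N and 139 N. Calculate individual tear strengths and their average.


Tear 1 = 40 / 2.0 = 20.0 N/mm
Tear 2 = 139 / 2.0 = 69.5 N/mm
Average = (20.0 + 69.5) / 2 = 44.8 N/mm


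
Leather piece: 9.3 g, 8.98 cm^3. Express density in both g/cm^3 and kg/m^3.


1.036 g/cm^3
1036 kg/m^3

Density = 9.3 / 8.98 = 1.036 g/cm^3
Convert: 1.036 x 1000 = 1036 kg/m^3


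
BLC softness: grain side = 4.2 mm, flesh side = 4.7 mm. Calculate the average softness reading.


Average = (4.2 + 4.7) / 2
Average = 4.45 mm


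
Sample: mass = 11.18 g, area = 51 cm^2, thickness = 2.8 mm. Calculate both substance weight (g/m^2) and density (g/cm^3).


SW = 11.18 / 51 x 10000 = 2192.2 g/m^2
Volume = 51 x 2.8 / 10 = 14.28 cm^3
Density = 11.18 / 14.28 = 0.783 g/cm^3


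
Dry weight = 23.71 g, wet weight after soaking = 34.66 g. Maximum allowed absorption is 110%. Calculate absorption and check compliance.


Absorption = 46.2%
Compliant: Yes

WA = (34.66 - 23.71) / 23.71 x 100 = 46.2%
Maximum allowed: 110%
Compliant: Yes


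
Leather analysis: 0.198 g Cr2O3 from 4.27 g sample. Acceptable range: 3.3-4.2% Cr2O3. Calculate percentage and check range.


Cr2O3 = 4.64%
Within range: No

Cr2O3% = 0.198 / 4.27 x 100 = 4.64%
Acceptable range: 3.3 to 4.2%
Within range: No


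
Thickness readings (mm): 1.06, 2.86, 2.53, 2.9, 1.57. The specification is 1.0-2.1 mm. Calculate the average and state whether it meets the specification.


Average = 2.18 mm
Within specification: No

Sum = 10.92
Average = 10.92 / 5 = 2.18 mm
Specification range: 1.0 to 2.1 mm
Within spec: No


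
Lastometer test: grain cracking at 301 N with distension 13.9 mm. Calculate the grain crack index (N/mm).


21.7 N/mm

Grain crack index = force / distension
Index = 301 / 13.9 = 21.7 N/mm


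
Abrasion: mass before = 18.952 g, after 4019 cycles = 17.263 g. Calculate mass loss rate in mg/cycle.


0.420 mg/cycle

Mass loss = 18.952 - 17.263 = 1.689 g
Rate = 1.689 / 4019 x 1000 = 0.420 mg/cycle


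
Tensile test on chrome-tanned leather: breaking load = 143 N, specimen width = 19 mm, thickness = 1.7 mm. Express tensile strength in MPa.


4.43 MPa

Cross-section = 19 x 1.7 = 32.3 mm^2
TS = 143 / 32.3 = 4.43 MPa
(1 N/mm^2 = 1 MPa)


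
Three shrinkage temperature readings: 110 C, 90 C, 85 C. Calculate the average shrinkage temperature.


Average = (110 + 90 + 85) / 3
Average = 285 / 3 = 95.0 C


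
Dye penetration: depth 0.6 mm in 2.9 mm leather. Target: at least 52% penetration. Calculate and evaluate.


Penetration = 20.7%
Meets target: No

Penetration = 0.6 / 2.9 x 100 = 20.7%
Target: 52%
Meets target: No


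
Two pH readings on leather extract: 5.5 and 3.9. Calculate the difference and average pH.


Difference = |5.5 - 3.9| = 1.6
Average = (5.5 + 3.9) / 2 = 4.70


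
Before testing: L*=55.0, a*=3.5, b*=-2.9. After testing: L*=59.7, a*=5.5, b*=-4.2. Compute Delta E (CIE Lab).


dL = 59.7 - 55.0 = 4.7
da = 5.5 - 3.5 = 2.0
db = -4.2 - (-2.9) = -1.3
dE = sqrt((4.7)^2 + (2.0)^2 + (-1.3)^2) = 5.27


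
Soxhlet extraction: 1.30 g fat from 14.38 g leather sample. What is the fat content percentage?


9.0%

Fat content = 1.30 / 14.38 x 100
Fat = 9.0%


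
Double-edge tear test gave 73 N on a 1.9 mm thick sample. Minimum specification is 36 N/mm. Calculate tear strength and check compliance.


Tear strength = 73 / 1.9 = 38.4 N/mm
Required minimum = 36 N/mm
Compliant: Yes


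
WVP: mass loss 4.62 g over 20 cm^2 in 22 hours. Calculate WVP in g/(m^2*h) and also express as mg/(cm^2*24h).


WVP = 105.00 g/(m^2*h)
Daily rate = 252.00 mg/(cm^2*24h)

WVP = 4.62 / (20 x 22) x 10000 = 105.00 g/(m^2*h)
Mass loss in mg = 4.62 x 1000 = 4620 mg
Per cm^2 per 24h in mg: 4620 x 24 / (20 x 22) = 110880 / 440 = 252.00 mg/(cm^2*24h)


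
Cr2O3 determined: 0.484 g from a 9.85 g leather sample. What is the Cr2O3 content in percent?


4.91%

Cr2O3% = 0.484 / 9.85 x 100
Cr2O3% = 4.91%


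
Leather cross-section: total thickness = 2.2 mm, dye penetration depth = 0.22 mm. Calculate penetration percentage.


Penetration% = 0.22 / 2.2 x 100
Penetration = 10.0%


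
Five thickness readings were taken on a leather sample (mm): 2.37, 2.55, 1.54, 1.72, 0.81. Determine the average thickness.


1.80 mm

Sum = 2.37 + 2.55 + 1.54 + 1.72 + 0.81 = 8.99
Average = 8.99 / 5 = 1.80 mm


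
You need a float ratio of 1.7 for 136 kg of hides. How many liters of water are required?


231.2 L


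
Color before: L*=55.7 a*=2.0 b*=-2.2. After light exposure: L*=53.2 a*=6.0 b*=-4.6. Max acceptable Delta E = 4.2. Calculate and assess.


dL = -2.5, da = 4.0, db = -2.4
dE = sqrt((-2.5)^2 + (4.0)^2 + (-2.4)^2) = 5.29
Max = 4.2
Passes: No


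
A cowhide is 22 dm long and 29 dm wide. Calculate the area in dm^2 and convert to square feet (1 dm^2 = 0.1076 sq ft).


Area = 22 x 29 = 638 dm^2
Conversion: 638 x 0.1076 = 68.65 sq ft


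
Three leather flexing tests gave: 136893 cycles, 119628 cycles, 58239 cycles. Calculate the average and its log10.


Average = 104920 cycles
log10 = 5.02

Average = (136893 + 119628 + 58239) / 3 = 104920 cycles
log10(104920) = 5.02


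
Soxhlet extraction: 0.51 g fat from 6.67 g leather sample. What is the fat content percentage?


7.6%

Fat content = 0.51 / 6.67 x 100
Fat = 7.6%


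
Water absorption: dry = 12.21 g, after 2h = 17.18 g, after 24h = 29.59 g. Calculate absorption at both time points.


WA (2h) = (17.18 - 12.21) / 12.21 x 100 = 40.7%
WA (24h) = (29.59 - 12.21) / 12.21 x 100 = 142.3%


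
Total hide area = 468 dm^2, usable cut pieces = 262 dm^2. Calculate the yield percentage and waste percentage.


Yield = 262 / 468 x 100 = 56.0%
Waste = 468 - 262 = 206 dm^2
Waste% = 100 - 56.0 = 44.0%


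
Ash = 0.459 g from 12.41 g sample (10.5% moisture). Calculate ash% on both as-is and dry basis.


As-is ash = 3.70%
Dry-basis ash = 4.13%

As-is ash% = 0.459 / 12.41 x 100 = 3.70%
Dry mass = 12.41 x (100 - 10.5) / 100 = 11.10695 g
Dry-basis ash% = 0.459 / 11.10695 x 100 = 4.13%


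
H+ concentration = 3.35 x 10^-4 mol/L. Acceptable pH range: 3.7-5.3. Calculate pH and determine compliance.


pH = 3.47
Compliant: No


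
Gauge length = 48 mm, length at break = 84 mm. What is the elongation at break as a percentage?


Extension = 84 - 48 = 36 mm
Elongation = 36 / 48 x 100 = 75.0%


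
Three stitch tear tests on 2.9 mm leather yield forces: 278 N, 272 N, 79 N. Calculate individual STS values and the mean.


STS1 = 95.9 N/mm
STS2 = 93.8 N/mm
STS3 = 27.2 N/mm
Mean = 72.3 N/mm

STS1 = 278 / 2.9 = 95.9 N/mm
STS2 = 272 / 2.9 = 93.8 N/mm
STS3 = 79 / 2.9 = 27.2 N/mm
Mean = (95.9 + 93.8 + 27.2) / 3 = 72.3 N/mm


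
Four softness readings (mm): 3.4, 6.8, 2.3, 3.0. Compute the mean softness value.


Sum = 3.4 + 6.8 + 2.3 + 3.0
Mean = 15.5 / 4 = 3.88 mm


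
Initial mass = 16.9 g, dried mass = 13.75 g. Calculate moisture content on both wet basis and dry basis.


Moisture lost = 16.9 - 13.75 = 3.15 g
Wet basis MC = 3.15 / 16.9 x 100 = 18.6%
Dry basis MC = 3.15 / 13.75 x 100 = 22.9%


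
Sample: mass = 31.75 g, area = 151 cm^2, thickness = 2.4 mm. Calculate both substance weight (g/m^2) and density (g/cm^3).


Substance weight = 2102.6 g/m^2
Density = 0.876 g/cm^3

SW = 31.75 / 151 x 10000 = 2102.6 g/m^2
Volume = 151 x 2.4 / 10 = 36.24 cm^3
Density = 31.75 / 36.24 = 0.876 g/cm^3


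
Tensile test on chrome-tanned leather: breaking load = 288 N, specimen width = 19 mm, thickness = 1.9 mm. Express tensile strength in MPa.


Cross-section = 19 x 1.9 = 36.1 mm^2
TS = 288 / 36.1 = 7.98 MPa
(1 N/mm^2 = 1 MPa)


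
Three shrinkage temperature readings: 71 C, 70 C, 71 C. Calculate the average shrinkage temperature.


70.7 C


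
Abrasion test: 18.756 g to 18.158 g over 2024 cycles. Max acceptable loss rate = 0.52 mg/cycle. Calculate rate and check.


Rate = 0.295 mg/cycle
Passes: Yes

Loss = 18.756 - 18.158 = 0.598 g
Rate = 0.598 g / 2024 cycles x 1000 = 0.295 mg/cycle
Max = 0.52 mg/cycle
Passes: Yes


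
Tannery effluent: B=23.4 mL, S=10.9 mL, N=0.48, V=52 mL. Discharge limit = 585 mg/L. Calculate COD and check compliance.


COD = 923.1 mg/L
Compliant: No

COD = (23.4 - 10.9) x 0.48 x 8000 / 52 = 923.1 mg/L
Limit: 585 mg/L
Compliant: No


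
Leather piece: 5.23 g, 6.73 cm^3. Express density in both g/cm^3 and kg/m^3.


0.777 g/cm^3
777 kg/m^3

Density = 5.23 / 6.73 = 0.777 g/cm^3
Convert: 0.777 x 1000 = 777 kg/m^3


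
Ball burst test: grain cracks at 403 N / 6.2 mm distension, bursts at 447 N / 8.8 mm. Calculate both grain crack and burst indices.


Crack index = 65.0 N/mm
Burst index = 50.8 N/mm

Crack index = 403 / 6.2 = 65.0 N/mm
Burst index = 447 / 8.8 = 50.8 N/mm


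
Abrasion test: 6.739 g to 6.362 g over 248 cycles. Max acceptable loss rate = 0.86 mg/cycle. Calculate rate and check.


Loss = 6.739 - 6.362 = 0.377 g
Rate = 0.377 g / 248 cycles x 1000 = 1.520 mg/cycle
Max = 0.86 mg/cycle
Passes: No


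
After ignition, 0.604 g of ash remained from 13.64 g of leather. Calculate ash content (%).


4.43%

Ash% = 0.604 / 13.64 x 100
Ash% = 4.43%


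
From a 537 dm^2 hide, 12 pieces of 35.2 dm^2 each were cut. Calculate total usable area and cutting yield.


Total usable = 12 x 35.2 = 422.4 dm^2
Yield = 422.4 / 537 x 100 = 78.7%


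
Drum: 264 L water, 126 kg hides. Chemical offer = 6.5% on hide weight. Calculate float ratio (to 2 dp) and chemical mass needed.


Float ratio = 264 / 126 = 2.10
Chemical = 126 x 6.5 / 100 = 8.19 kg


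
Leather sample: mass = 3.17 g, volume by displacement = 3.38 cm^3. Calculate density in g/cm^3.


Density = mass / volume
Density = 3.17 / 3.38 = 0.938 g/cm^3


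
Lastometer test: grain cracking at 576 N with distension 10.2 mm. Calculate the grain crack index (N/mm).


56.5 N/mm

Grain crack index = force / distension
Index = 576 / 10.2 = 56.5 N/mm


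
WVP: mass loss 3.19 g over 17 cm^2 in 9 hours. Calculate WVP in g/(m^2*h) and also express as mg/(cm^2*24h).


WVP = 3.19 / (17 x 9) x 10000 = 208.50 g/(m^2*h)
Mass loss in mg = 3.19 x 1000 = 3190 mg
Per cm^2 per 24h in mg: 3190 x 24 / (17 x 9) = 76560 / 153 = 500.39 mg/(cm^2*24h)


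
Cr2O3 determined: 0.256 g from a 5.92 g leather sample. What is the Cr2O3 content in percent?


Cr2O3% = 0.256 / 5.92 x 100
Cr2O3% = 4.32%


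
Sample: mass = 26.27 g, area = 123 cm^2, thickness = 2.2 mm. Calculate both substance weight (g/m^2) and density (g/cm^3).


Substance weight = 2135.8 g/m^2
Density = 0.971 g/cm^3


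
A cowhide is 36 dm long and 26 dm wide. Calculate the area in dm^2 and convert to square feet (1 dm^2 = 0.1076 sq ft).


Area = 36 x 26 = 936 dm^2
Conversion: 936 x 0.1076 = 100.71 sq ft


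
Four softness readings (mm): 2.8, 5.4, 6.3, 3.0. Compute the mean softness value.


4.38 mm


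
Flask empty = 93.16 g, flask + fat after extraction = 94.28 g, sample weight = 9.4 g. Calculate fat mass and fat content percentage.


Fat mass = 1.12 g
Fat content = 11.9%

Fat mass = 94.28 - 93.16 = 1.12 g
Fat% = 1.12 / 9.4 x 100 = 11.9%
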